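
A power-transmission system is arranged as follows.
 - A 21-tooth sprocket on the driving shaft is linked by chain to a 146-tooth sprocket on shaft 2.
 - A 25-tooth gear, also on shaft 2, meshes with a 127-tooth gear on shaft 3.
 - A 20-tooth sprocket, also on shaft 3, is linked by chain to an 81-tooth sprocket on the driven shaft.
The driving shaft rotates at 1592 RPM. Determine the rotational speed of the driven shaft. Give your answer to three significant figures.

11.1 RPM

chain 146/21 = 6.9524 → 1592/6.9524 = 228.99 RPM
gear mesh 127/25 = 5.08 → 228.99/5.08 = 45.076 RPM
chain 81/20 = 4.05 → 45.076/4.05 = 11.13 RPM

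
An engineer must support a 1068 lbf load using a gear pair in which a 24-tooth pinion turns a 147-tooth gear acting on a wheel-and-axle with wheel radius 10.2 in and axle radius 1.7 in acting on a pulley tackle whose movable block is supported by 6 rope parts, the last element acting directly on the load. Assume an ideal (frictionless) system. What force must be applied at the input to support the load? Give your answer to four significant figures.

4.844 lbf

Gear pair MA = 147/24 = 6.125.
Wheel-and-axle MA = R/r = 10.2/1.7 = 6.
Block-and-tackle MA = number of supporting rope parts = 6.
Combined ideal MA = 6.125 × 6 × 6 = 220.5.
Effort = load / MA = 1068 / 220.5 = 4.8435 lbf.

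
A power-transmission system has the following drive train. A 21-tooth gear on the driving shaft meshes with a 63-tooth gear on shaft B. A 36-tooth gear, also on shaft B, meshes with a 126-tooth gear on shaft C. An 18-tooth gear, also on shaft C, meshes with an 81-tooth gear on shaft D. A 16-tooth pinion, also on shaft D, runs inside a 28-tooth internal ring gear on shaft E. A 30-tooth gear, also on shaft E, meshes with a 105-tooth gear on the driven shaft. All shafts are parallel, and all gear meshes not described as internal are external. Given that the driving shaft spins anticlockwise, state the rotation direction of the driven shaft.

the driving shaft → shaft B: external mesh, 1 reversal → CW.
shaft B → shaft C: external mesh, 1 reversal → CCW.
shaft C → shaft D: external mesh, 1 reversal → CW.
shaft D → shaft E: internal mesh, same direction → CW.
shaft E → the driven shaft: external mesh, 1 reversal → CCW.
4 reversals in total — an even number — so the driven shaft turns the same way as the driving shaft.

anticlockwise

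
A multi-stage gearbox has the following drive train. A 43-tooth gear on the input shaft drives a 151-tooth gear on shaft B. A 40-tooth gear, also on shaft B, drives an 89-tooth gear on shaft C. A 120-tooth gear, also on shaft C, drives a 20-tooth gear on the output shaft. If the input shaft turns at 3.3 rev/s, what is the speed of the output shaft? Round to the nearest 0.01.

the input shaft → shaft B (gear mesh, 151/43): 3.3 ÷ 3.5116 = 0.93974 rev/s
shaft B → shaft C (gear mesh, 89/40): 0.93974 ÷ 2.225 = 0.42235 rev/s
shaft C → the output shaft (gear mesh, 20/120): 0.42235 ÷ 0.16667 = 2.5341 rev/s

2.53 rev/s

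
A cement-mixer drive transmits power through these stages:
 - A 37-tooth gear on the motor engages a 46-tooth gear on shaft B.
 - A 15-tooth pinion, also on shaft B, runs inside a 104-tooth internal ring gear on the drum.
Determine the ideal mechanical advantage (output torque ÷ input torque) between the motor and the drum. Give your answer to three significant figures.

8.62

Each stage contributes driven/driver: gear mesh 46/37 = 1.2432, internal gear 104/15 = 6.9333.
Overall: 1.2432 × 6.9333 = 8.6198.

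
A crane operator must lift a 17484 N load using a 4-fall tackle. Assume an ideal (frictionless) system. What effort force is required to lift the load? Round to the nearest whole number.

Block-and-tackle MA = number of supporting rope parts = 4.
Effort = load / MA = 17484 / 4 = 4371 N.

4371 N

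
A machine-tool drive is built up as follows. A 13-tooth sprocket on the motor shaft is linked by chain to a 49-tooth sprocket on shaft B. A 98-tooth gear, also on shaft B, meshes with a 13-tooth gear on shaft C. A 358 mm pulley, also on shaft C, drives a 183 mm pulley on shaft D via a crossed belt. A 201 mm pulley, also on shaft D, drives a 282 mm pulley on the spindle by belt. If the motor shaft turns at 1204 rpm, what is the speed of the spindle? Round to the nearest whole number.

3358 rpm

Chain: ratio = 49/13 = 3.7692, so shaft B turns at 1204 / 3.7692 = 319.43 rpm.
Gear mesh: ratio = 13/98 = 0.13265, so shaft C turns at 319.43 / 0.13265 = 2408 rpm.
Belt: ratio = 183/358 = 0.51117, so shaft D turns at 2408 / 0.51117 = 4710.7 rpm.
Belt: ratio = 282/201 = 1.403, so the spindle turns at 4710.7 / 1.403 = 3357.6 rpm.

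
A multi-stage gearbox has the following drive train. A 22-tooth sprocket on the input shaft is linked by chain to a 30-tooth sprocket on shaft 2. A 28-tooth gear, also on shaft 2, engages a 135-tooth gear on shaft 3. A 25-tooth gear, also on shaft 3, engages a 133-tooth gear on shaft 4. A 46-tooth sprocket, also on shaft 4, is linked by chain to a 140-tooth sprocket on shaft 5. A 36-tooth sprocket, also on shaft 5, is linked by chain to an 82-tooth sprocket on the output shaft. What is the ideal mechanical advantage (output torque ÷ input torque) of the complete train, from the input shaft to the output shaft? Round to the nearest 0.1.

242.5

Each stage contributes driven/driver: chain 30/22 = 1.3636, gear mesh 135/28 = 4.8214, gear mesh 133/25 = 5.32, chain 140/46 = 3.0435, chain 82/36 = 2.2778.
Overall: 1.3636 × 4.8214 × 5.32 × 3.0435 × 2.2778 = 242.48.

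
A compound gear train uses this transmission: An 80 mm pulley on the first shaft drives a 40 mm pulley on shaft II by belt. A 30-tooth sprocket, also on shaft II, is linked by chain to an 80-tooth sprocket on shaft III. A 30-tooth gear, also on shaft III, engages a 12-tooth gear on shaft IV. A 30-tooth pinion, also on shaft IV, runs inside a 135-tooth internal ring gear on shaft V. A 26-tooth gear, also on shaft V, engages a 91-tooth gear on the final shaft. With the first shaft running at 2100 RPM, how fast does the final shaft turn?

250 RPM

belt 40/80 = 0.5 → 2100/0.5 = 4200 RPM
chain 80/30 = 2.6667 → 4200/2.6667 = 1575 RPM
gear mesh 12/30 = 0.4 → 1575/0.4 = 3937.5 RPM
internal gear 135/30 = 4.5 → 3937.5/4.5 = 875 RPM
gear mesh 91/26 = 3.5 → 875/3.5 = 250 RPM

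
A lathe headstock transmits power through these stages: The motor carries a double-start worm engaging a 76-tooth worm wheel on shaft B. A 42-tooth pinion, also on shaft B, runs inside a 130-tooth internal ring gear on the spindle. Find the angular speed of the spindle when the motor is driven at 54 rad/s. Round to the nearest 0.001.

0.459 rad/s

Worm: ratio = 76/2 = 38, so shaft B turns at 54 / 38 = 1.4211 rad/s.
Internal gear: ratio = 130/42 = 3.0952, so the spindle turns at 1.4211 / 3.0952 = 0.45911 rad/s.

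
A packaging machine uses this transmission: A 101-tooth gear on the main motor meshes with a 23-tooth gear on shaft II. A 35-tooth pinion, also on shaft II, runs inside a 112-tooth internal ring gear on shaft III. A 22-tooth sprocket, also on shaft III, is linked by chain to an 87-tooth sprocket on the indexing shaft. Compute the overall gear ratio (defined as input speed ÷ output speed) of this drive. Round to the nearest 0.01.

Each stage contributes driven/driver: gear mesh 23/101 = 0.22772, internal gear 112/35 = 3.2, chain 87/22 = 3.9545.
Overall: 0.22772 × 3.2 × 3.9545 = 2.8817.

2.88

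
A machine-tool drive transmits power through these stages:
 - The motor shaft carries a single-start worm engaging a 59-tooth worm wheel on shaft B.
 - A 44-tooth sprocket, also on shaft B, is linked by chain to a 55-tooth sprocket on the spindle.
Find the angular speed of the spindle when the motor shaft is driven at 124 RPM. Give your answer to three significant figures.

1.68 RPM

the motor shaft → shaft B (worm, 59/1): 124 ÷ 59 = 2.1017 RPM
shaft B → the spindle (chain, 55/44): 2.1017 ÷ 1.25 = 1.6814 RPM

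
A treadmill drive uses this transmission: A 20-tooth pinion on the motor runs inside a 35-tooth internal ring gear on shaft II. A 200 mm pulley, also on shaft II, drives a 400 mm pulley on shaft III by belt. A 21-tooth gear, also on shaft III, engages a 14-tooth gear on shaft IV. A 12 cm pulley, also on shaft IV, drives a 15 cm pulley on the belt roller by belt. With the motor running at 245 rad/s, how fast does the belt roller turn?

84 rad/s

the motor → shaft II (internal gear, 35/20): 245 ÷ 1.75 = 140 rad/s
shaft II → shaft III (belt, 400/200): 140 ÷ 2 = 70 rad/s
shaft III → shaft IV (gear mesh, 14/21): 70 ÷ 0.66667 = 105 rad/s
shaft IV → the belt roller (belt, 15/12): 105 ÷ 1.25 = 84 rad/s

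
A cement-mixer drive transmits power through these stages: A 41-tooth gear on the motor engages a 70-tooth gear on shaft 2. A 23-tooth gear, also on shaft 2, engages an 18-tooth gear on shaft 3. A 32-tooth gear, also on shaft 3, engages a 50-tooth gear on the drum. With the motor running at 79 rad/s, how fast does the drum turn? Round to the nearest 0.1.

37.8 rad/s

the motor → shaft 2 (gear mesh, 70/41): 79 ÷ 1.7073 = 46.271 rad/s
shaft 2 → shaft 3 (gear mesh, 18/23): 46.271 ÷ 0.78261 = 59.125 rad/s
shaft 3 → the drum (gear mesh, 50/32): 59.125 ÷ 1.5625 = 37.84 rad/s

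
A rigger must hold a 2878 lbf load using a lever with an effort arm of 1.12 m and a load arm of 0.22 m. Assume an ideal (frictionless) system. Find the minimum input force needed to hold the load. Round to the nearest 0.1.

Lever MA = effort arm / load arm = 1.12/0.22 = 5.0909.
Effort = load / MA = 2878 / 5.0909 = 565.32 lbf.

565.3 lbf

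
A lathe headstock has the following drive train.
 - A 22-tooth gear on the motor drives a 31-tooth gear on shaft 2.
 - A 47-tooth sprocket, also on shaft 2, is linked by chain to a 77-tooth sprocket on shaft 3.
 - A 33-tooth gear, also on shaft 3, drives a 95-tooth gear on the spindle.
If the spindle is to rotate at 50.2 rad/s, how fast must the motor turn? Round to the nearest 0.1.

Overall ratio R = 1.4091 × 1.6383 × 2.8788 = 6.6457.
Required input speed = output speed × R = 50.2 × 6.6457 = 333.61 rad/s.

333.6 rad/s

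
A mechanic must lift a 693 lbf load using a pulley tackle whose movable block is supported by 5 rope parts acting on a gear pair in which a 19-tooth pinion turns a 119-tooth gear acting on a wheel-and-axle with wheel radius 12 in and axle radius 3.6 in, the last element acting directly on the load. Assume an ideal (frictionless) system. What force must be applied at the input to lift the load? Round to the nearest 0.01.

6.64 lbf

Block-and-tackle MA = number of supporting rope parts = 5.
Gear pair MA = 119/19 = 6.2632.
Wheel-and-axle MA = R/r = 12/3.6 = 3.3333.
Combined ideal MA = 5 × 6.2632 × 3.3333 = 104.39.
Effort = load / MA = 693 / 104.39 = 6.6388 lbf.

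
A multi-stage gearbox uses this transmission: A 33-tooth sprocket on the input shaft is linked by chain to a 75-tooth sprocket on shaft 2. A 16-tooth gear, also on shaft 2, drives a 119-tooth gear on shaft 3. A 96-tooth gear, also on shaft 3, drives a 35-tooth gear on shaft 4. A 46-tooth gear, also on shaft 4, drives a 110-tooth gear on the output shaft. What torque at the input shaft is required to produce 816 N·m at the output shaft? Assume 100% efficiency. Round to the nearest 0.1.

55.4 N·m

Overall ratio R = 2.2727 × 7.4375 × 0.36458 × 2.3913 = 14.737.
Input torque = output torque / R = 816 / 14.737 = 55.371 N·m.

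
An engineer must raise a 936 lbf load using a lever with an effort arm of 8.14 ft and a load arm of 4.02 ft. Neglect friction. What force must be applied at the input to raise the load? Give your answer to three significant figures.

462 lbf

Lever MA = effort arm / load arm = 8.14/4.02 = 2.0249.
Effort = load / MA = 936 / 2.0249 = 462.25 lbf.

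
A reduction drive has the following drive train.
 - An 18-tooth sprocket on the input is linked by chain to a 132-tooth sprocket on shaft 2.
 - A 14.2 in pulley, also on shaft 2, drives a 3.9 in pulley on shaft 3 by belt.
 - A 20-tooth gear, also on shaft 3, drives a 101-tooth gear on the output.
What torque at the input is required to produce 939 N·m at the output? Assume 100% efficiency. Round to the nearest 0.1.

Overall ratio R = 7.3333 × 0.27465 × 5.05 = 10.171.
Input torque = output torque / R = 939 / 10.171 = 92.32 N·m.

92.3 N·m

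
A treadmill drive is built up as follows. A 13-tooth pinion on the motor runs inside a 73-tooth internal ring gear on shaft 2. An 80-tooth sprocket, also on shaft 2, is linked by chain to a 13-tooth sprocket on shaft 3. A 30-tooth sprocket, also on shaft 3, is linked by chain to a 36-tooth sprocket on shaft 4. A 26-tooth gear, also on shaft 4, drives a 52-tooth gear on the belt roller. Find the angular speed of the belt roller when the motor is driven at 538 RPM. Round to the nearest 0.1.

245.7 RPM

internal gear 73/13 = 5.6154 → 538/5.6154 = 95.808 RPM
chain 13/80 = 0.1625 → 95.808/0.1625 = 589.59 RPM
chain 36/30 = 1.2 → 589.59/1.2 = 491.32 RPM
gear mesh 52/26 = 2 → 491.32/2 = 245.66 RPM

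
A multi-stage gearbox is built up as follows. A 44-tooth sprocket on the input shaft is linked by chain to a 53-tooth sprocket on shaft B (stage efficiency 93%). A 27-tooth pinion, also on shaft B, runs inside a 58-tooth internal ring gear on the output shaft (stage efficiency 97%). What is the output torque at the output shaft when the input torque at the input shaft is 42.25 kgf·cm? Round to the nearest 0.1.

Chain: ratio = 53/44 = 1.2045; torque at shaft B = 42.25 × 1.2045 × 0.93 = 47.33 kgf·cm.
Internal gear: ratio = 58/27 = 2.1481; torque at the output shaft = 47.33 × 2.1481 × 0.97 = 98.621 kgf·cm.

98.6 kgf·cm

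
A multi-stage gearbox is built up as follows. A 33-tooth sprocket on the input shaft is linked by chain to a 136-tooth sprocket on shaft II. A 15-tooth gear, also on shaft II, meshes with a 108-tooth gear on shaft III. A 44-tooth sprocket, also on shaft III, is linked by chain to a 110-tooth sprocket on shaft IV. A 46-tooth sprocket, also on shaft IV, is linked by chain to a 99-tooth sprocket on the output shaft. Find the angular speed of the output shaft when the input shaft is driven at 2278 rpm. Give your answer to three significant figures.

the input shaft → shaft II (chain, 136/33): 2278 ÷ 4.1212 = 552.75 rpm
shaft II → shaft III (gear mesh, 108/15): 552.75 ÷ 7.2 = 76.771 rpm
shaft III → shaft IV (chain, 110/44): 76.771 ÷ 2.5 = 30.708 rpm
shaft IV → the output shaft (chain, 99/46): 30.708 ÷ 2.1522 = 14.269 rpm

14.3 rpm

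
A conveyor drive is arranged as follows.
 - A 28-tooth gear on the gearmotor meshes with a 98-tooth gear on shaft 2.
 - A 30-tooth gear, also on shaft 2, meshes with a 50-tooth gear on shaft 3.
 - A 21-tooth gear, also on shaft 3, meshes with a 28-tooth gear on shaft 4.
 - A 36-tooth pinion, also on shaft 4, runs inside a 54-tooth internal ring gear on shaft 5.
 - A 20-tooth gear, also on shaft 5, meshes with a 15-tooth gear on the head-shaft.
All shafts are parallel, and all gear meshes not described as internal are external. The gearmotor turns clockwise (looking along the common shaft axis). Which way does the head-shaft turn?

the gearmotor → shaft 2: external mesh, 1 reversal → CCW.
shaft 2 → shaft 3: external mesh, 1 reversal → CW.
shaft 3 → shaft 4: external mesh, 1 reversal → CCW.
shaft 4 → shaft 5: internal mesh, same direction → CCW.
shaft 5 → the head-shaft: external mesh, 1 reversal → CW.
4 reversals in total — an even number — so the head-shaft turns the same way as the gearmotor.

clockwise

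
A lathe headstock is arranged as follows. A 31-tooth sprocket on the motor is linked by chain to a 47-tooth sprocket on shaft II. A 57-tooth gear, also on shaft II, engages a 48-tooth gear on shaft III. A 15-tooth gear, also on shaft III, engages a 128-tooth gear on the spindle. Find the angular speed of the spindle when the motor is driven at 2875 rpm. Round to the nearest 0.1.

the motor → shaft II (chain, 47/31): 2875 ÷ 1.5161 = 1896.3 rpm
shaft II → shaft III (gear mesh, 48/57): 1896.3 ÷ 0.84211 = 2251.8 rpm
shaft III → the spindle (gear mesh, 128/15): 2251.8 ÷ 8.5333 = 263.89 rpm

263.9 rpm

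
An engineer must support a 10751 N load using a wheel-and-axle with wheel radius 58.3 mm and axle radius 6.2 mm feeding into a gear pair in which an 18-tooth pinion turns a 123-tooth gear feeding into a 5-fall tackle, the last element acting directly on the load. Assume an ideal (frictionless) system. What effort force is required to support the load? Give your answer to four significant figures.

Wheel-and-axle MA = R/r = 58.3/6.2 = 9.4032.
Gear pair MA = 123/18 = 6.8333.
Block-and-tackle MA = number of supporting rope parts = 5.
Combined ideal MA = 9.4032 × 6.8333 × 5 = 321.28.
Effort = load / MA = 10751 / 321.28 = 33.463 N.

33.46 N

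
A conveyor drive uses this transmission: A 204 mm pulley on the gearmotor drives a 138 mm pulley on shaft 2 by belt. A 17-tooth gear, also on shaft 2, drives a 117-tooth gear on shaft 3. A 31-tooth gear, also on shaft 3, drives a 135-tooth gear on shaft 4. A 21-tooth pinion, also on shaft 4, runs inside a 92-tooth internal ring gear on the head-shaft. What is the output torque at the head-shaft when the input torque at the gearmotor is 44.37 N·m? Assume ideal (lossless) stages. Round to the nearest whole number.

3941 N·m

After the belt (138/204): 44.37 × 0.67647 = 30.015 N·m
After the gear mesh (117/17): 30.015 × 6.8824 = 206.57 N·m
After the gear mesh (135/31): 206.57 × 4.3548 = 899.6 N·m
After the internal gear (92/21): 899.6 × 4.381 = 3941.1 N·m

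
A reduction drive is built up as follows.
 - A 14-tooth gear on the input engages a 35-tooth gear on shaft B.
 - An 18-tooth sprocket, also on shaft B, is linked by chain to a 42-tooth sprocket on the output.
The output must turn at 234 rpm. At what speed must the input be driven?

Overall ratio R = 2.5 × 2.3333 = 5.8333.
Required input speed = output speed × R = 234 × 5.8333 = 1365 rpm.

1365 rpm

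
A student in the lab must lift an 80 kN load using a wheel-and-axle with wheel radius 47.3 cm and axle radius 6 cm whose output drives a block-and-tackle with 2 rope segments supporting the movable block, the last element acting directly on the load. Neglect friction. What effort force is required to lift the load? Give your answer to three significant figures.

5.07 kN

Wheel-and-axle MA = R/r = 47.3/6 = 7.8833.
Block-and-tackle MA = number of supporting rope parts = 2.
Combined ideal MA = 7.8833 × 2 = 15.767.
Effort = load / MA = 80 / 15.767 = 5.074 kN.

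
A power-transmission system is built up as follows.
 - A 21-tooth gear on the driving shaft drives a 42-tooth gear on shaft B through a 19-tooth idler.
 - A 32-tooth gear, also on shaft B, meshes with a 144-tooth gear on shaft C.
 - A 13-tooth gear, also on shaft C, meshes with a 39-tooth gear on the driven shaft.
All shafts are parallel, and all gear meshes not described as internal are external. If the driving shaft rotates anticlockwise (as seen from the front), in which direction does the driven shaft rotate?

the driving shaft → shaft B: driver → idler → driven is 2 external meshes, 2 reversals → CCW.
shaft B → shaft C: external mesh, 1 reversal → CW.
shaft C → the driven shaft: external mesh, 1 reversal → CCW.
4 reversals in total — an even number — so the driven shaft turns the same way as the driving shaft.

anticlockwise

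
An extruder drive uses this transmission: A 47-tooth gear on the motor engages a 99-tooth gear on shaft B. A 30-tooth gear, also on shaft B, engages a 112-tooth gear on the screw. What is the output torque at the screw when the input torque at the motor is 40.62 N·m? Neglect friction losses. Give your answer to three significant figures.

gear mesh 99/47 = 2.1064 → τ = 40.62·2.1064 = 85.561 N·m
gear mesh 112/30 = 3.7333 → τ = 85.561·3.7333 = 319.43 N·m

319 N·m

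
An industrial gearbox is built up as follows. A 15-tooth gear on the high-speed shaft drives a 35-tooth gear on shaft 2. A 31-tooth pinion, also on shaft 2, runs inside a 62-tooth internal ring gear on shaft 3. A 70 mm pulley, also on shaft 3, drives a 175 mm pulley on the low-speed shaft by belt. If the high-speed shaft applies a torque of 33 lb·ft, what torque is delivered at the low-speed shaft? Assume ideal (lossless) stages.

After the gear mesh (35/15): 33 × 2.3333 = 77 lb·ft
After the internal gear (62/31): 77 × 2 = 154 lb·ft
After the belt (175/70): 154 × 2.5 = 385 lb·ft

385 lb·ft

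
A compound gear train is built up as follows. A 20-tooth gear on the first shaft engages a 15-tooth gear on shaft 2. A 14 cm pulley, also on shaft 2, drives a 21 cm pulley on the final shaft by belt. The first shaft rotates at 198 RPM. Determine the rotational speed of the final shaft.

176 RPM

the first shaft → shaft 2 (gear mesh, 15/20): 198 ÷ 0.75 = 264 RPM
shaft 2 → the final shaft (belt, 21/14): 264 ÷ 1.5 = 176 RPM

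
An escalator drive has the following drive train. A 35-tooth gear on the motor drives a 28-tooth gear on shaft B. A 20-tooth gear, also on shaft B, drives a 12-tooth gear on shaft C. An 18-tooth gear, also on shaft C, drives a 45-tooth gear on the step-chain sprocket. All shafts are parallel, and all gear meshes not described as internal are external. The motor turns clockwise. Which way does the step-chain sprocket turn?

the motor → shaft B: external mesh, 1 reversal → CCW.
shaft B → shaft C: external mesh, 1 reversal → CW.
shaft C → the step-chain sprocket: external mesh, 1 reversal → CCW.
3 reversals in total — an odd number — so the step-chain sprocket turns opposite to the motor.

counterclockwise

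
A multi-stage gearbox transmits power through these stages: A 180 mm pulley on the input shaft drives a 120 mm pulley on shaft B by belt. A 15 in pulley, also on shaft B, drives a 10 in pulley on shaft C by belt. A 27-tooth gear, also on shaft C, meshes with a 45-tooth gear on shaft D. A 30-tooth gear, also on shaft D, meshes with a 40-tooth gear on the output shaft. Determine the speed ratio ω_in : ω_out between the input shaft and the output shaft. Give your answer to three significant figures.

0.988

Each stage contributes driven/driver: belt 120/180 = 0.66667, belt 10/15 = 0.66667, gear mesh 45/27 = 1.6667, gear mesh 40/30 = 1.3333.
Overall: 0.66667 × 0.66667 × 1.6667 × 1.3333 = 0.98765.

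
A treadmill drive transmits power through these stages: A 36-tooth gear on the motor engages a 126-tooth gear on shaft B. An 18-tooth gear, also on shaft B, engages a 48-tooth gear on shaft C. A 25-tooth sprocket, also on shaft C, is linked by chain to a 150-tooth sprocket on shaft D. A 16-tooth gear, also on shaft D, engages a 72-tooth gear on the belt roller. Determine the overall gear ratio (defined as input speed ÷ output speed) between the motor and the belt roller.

252

Each stage contributes driven/driver: gear mesh 126/36 = 3.5, gear mesh 48/18 = 2.6667, chain 150/25 = 6, gear mesh 72/16 = 4.5.
Overall: 3.5 × 2.6667 × 6 × 4.5 = 252.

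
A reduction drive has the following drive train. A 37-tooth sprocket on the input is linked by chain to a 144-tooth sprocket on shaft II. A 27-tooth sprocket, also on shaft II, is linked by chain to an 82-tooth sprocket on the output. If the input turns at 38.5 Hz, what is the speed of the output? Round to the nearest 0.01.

3.26 Hz

chain 144/37 = 3.8919 → 38.5/3.8919 = 9.8924 Hz
chain 82/27 = 3.037 → 9.8924/3.037 = 3.2572 Hz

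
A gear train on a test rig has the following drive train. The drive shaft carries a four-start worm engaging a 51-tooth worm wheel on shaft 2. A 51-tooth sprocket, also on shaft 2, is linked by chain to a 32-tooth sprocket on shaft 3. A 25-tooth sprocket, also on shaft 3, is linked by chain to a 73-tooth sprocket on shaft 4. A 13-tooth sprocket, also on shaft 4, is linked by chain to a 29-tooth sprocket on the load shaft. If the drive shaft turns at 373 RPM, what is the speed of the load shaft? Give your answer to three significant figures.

Worm: ratio = 51/4 = 12.75, so shaft 2 turns at 373 / 12.75 = 29.255 RPM.
Chain: ratio = 32/51 = 0.62745, so shaft 3 turns at 29.255 / 0.62745 = 46.625 RPM.
Chain: ratio = 73/25 = 2.92, so shaft 4 turns at 46.625 / 2.92 = 15.967 RPM.
Chain: ratio = 29/13 = 2.2308, so the load shaft turns at 15.967 / 2.2308 = 7.1578 RPM.

7.16 RPM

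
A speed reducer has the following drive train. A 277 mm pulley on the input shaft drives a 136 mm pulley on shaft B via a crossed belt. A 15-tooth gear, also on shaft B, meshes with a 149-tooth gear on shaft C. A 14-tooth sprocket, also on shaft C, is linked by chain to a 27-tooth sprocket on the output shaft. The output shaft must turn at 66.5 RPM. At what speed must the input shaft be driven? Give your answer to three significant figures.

625 RPM

Overall ratio R = 0.49097 × 9.9333 × 1.9286 = 9.4057.
Required input speed = output speed × R = 66.5 × 9.4057 = 625.48 RPM.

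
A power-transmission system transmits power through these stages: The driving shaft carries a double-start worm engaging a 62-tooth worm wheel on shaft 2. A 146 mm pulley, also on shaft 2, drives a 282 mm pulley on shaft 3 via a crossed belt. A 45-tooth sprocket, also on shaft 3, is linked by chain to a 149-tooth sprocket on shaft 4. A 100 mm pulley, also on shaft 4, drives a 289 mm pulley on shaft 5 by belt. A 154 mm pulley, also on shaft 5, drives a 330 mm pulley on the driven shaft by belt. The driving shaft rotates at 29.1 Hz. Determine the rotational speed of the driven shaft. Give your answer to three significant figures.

0.0237 Hz

worm 62/2 = 31 → 29.1/31 = 0.93871 Hz
belt 282/146 = 1.9315 → 0.93871/1.9315 = 0.486 Hz
chain 149/45 = 3.3111 → 0.486/3.3111 = 0.14678 Hz
belt 289/100 = 2.89 → 0.14678/2.89 = 0.050788 Hz
belt 330/154 = 2.1429 → 0.050788/2.1429 = 0.023701 Hz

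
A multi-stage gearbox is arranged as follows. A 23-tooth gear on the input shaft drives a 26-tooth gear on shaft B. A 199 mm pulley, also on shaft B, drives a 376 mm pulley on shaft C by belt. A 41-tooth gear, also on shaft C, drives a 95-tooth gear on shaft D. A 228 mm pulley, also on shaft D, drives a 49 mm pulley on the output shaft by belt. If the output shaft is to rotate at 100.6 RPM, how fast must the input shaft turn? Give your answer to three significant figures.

Overall ratio R = 1.1304 × 1.8894 × 2.3171 × 0.21491 = 1.0636.
Required input speed = output speed × R = 100.6 × 1.0636 = 107 RPM.

107 RPM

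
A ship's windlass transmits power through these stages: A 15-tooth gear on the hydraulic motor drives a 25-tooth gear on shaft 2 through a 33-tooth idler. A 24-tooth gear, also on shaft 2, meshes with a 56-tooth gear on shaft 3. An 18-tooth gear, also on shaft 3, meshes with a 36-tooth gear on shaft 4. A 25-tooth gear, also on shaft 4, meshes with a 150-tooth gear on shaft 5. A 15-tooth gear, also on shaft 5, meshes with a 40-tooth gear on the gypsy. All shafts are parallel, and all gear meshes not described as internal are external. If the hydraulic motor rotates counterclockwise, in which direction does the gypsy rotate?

the hydraulic motor → shaft 2: driver → idler → driven is 2 external meshes, 2 reversals → CCW.
shaft 2 → shaft 3: external mesh, 1 reversal → CW.
shaft 3 → shaft 4: external mesh, 1 reversal → CCW.
shaft 4 → shaft 5: external mesh, 1 reversal → CW.
shaft 5 → the gypsy: external mesh, 1 reversal → CCW.
6 reversals in total — an even number — so the gypsy turns the same way as the hydraulic motor.

counterclockwise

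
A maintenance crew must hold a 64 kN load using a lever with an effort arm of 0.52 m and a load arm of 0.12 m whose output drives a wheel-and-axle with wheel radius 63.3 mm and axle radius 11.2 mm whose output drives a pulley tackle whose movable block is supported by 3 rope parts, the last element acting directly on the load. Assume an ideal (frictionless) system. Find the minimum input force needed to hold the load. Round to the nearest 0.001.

Lever MA = effort arm / load arm = 0.52/0.12 = 4.3333.
Wheel-and-axle MA = R/r = 63.3/11.2 = 5.6518.
Block-and-tackle MA = number of supporting rope parts = 3.
Combined ideal MA = 4.3333 × 5.6518 × 3 = 73.473.
Effort = load / MA = 64 / 73.473 = 0.87107 kN.

0.871 kN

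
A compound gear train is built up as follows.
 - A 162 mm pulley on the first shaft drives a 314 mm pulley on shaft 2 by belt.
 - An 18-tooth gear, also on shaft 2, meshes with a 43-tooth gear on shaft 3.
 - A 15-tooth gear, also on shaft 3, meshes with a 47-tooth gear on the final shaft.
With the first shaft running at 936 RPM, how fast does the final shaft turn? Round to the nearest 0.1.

64.5 RPM

belt 314/162 = 1.9383 → 936/1.9383 = 482.9 RPM
gear mesh 43/18 = 2.3889 → 482.9/2.3889 = 202.15 RPM
gear mesh 47/15 = 3.1333 → 202.15/3.1333 = 64.515 RPM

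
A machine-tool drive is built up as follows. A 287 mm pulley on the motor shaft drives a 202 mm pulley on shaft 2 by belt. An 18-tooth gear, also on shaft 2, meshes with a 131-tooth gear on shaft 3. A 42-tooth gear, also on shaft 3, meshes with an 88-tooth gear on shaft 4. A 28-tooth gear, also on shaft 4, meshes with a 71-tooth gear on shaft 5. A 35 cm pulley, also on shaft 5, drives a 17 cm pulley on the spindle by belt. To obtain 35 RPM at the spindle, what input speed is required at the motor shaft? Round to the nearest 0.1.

Overall ratio R = 0.70383 × 7.2778 × 2.0952 × 2.5357 × 0.48571 = 13.219.
Required input speed = output speed × R = 35 × 13.219 = 462.65 RPM.

462.6 RPM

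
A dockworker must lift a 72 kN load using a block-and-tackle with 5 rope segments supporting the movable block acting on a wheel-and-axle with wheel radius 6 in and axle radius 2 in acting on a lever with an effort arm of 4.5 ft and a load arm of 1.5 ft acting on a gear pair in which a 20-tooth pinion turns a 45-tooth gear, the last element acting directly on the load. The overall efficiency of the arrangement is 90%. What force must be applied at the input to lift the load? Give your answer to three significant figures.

0.790 kN

Block-and-tackle MA = number of supporting rope parts = 5.
Wheel-and-axle MA = R/r = 6/2 = 3.
Lever MA = effort arm / load arm = 4.5/1.5 = 3.
Gear pair MA = 45/20 = 2.25.
Combined ideal MA = 5 × 3 × 3 × 2.25 = 101.25.
Actual MA = 101.25 × 0.90 = 91.125.
Effort = load / actual MA = 72 / 91.125 = 0.79012 kN.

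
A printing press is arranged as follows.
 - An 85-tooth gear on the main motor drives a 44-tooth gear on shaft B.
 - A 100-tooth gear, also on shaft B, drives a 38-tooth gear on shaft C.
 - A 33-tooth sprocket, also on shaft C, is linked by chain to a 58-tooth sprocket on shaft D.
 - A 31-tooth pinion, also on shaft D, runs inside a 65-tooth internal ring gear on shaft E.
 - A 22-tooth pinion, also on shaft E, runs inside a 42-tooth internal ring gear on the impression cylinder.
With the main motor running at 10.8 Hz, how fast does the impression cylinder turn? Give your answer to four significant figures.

7.804 Hz

gear mesh 44/85 = 0.51765 → 10.8/0.51765 = 20.864 Hz
gear mesh 38/100 = 0.38 → 20.864/0.38 = 54.904 Hz
chain 58/33 = 1.7576 → 54.904/1.7576 = 31.239 Hz
internal gear 65/31 = 2.0968 → 31.239/2.0968 = 14.898 Hz
internal gear 42/22 = 1.9091 → 14.898/1.9091 = 7.8039 Hz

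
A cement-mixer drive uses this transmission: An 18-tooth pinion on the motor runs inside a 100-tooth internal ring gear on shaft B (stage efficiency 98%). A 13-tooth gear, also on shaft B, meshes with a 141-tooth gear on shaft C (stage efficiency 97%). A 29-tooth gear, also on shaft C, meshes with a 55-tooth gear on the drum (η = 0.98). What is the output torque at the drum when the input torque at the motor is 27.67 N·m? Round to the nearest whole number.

2946 N·m

internal gear 100/18 = 5.5556 → τ = 27.67·5.5556·0.98 = 150.65 N·m
gear mesh 141/13 = 10.846 → τ = 150.65·10.846·0.97 = 1584.9 N·m
gear mesh 55/29 = 1.8966 → τ = 1584.9·1.8966·0.98 = 2945.8 N·m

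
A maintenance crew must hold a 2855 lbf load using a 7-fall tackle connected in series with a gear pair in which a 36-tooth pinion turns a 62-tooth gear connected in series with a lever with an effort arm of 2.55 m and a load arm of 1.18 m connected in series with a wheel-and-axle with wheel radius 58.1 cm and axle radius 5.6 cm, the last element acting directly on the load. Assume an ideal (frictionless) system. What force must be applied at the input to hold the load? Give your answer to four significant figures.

10.56 lbf

Block-and-tackle MA = number of supporting rope parts = 7.
Gear pair MA = 62/36 = 1.7222.
Lever MA = effort arm / load arm = 2.55/1.18 = 2.161.
Wheel-and-axle MA = R/r = 58.1/5.6 = 10.375.
Combined ideal MA = 7 × 1.7222 × 2.161 × 10.375 = 270.29.
Effort = load / MA = 2855 / 270.29 = 10.563 lbf.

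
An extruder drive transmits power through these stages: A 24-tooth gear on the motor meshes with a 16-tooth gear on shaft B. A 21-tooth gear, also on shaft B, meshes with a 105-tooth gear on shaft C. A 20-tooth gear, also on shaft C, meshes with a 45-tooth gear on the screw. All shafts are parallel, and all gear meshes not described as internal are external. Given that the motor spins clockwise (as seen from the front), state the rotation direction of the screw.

the motor → shaft B: external mesh, 1 reversal → CCW.
shaft B → shaft C: external mesh, 1 reversal → CW.
shaft C → the screw: external mesh, 1 reversal → CCW.
3 reversals in total — an odd number — so the screw turns opposite to the motor.

counterclockwise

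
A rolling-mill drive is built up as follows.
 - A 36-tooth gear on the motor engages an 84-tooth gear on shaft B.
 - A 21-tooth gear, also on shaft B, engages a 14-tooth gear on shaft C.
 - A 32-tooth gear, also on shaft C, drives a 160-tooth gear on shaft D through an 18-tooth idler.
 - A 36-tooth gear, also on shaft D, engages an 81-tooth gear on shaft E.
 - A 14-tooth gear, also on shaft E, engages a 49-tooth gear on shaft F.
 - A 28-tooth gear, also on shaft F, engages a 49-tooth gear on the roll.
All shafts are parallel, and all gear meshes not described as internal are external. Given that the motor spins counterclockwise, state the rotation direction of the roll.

clockwise

the motor → shaft B: external mesh, 1 reversal → CW.
shaft B → shaft C: external mesh, 1 reversal → CCW.
shaft C → shaft D: driver → idler → driven is 2 external meshes, 2 reversals → CCW.
shaft D → shaft E: external mesh, 1 reversal → CW.
shaft E → shaft F: external mesh, 1 reversal → CCW.
shaft F → the roll: external mesh, 1 reversal → CW.
7 reversals in total — an odd number — so the roll turns opposite to the motor.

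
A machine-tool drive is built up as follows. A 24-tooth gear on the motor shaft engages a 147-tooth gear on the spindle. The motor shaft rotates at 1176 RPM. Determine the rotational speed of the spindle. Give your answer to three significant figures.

192 RPM

Gear mesh: ratio = 147/24 = 6.125, so the spindle turns at 1176 / 6.125 = 192 RPM.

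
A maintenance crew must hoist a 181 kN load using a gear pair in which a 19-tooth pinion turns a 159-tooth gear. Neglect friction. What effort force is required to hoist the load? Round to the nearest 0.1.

Gear pair MA = 159/19 = 8.3684.
Effort = load / MA = 181 / 8.3684 = 21.629 kN.

21.6 kN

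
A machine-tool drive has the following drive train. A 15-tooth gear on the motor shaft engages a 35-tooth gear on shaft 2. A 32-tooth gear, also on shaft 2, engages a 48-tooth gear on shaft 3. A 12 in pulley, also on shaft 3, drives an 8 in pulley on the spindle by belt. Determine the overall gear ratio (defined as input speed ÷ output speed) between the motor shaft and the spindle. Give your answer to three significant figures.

2.33

Each stage contributes driven/driver: gear mesh 35/15 = 2.3333, gear mesh 48/32 = 1.5, belt 8/12 = 0.66667.
Overall: 2.3333 × 1.5 × 0.66667 = 2.3333.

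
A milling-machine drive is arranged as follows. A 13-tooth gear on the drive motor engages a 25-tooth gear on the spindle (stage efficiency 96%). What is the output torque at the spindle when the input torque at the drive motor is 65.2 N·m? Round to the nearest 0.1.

120.4 N·m

gear mesh 25/13 = 1.9231 → τ = 65.2·1.9231·0.96 = 120.37 N·m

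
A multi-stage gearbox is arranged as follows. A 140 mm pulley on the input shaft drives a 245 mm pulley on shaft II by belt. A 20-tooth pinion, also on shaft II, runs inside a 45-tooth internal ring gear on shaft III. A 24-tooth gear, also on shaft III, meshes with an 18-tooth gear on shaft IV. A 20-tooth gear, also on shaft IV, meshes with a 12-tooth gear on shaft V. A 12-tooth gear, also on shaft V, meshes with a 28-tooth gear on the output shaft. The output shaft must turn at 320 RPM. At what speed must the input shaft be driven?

1323 RPM

Overall ratio R = 1.75 × 2.25 × 0.75 × 0.6 × 2.3333 = 4.1344.
Required input speed = output speed × R = 320 × 4.1344 = 1323 RPM.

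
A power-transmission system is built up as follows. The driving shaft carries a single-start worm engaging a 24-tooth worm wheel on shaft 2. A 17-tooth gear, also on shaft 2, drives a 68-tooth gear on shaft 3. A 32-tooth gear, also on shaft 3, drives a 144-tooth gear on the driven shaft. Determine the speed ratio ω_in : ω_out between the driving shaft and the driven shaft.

432

Each stage contributes driven/driver: worm 24/1 = 24, gear mesh 68/17 = 4, gear mesh 144/32 = 4.5.
Overall: 24 × 4 × 4.5 = 432.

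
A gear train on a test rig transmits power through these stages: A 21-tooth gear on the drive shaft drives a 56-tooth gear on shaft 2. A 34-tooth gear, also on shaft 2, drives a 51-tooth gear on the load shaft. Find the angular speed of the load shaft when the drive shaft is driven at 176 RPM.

44 RPM

gear mesh 56/21 = 2.6667 → 176/2.6667 = 66 RPM
gear mesh 51/34 = 1.5 → 66/1.5 = 44 RPM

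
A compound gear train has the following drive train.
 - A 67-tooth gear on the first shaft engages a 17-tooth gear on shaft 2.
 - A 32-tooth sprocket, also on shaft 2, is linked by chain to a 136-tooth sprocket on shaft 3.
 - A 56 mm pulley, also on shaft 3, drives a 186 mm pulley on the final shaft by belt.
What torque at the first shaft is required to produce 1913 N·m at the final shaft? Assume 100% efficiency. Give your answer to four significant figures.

Overall ratio R = 0.25373 × 4.25 × 3.3214 = 3.5817.
Input torque = output torque / R = 1913 / 3.5817 = 534.11 N·m.

534.1 N·m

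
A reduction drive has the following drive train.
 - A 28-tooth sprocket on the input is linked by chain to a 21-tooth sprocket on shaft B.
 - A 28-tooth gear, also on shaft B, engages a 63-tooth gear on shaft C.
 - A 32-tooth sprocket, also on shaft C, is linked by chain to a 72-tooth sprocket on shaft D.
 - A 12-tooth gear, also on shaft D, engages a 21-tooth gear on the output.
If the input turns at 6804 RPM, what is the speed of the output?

the input → shaft B (chain, 21/28): 6804 ÷ 0.75 = 9072 RPM
shaft B → shaft C (gear mesh, 63/28): 9072 ÷ 2.25 = 4032 RPM
shaft C → shaft D (chain, 72/32): 4032 ÷ 2.25 = 1792 RPM
shaft D → the output (gear mesh, 21/12): 1792 ÷ 1.75 = 1024 RPM

1024 RPM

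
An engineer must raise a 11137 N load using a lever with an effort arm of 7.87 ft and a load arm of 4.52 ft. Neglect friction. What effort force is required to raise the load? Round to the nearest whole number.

6396 N

Lever MA = effort arm / load arm = 7.87/4.52 = 1.7412.
Effort = load / MA = 11137 / 1.7412 = 6396.3 N.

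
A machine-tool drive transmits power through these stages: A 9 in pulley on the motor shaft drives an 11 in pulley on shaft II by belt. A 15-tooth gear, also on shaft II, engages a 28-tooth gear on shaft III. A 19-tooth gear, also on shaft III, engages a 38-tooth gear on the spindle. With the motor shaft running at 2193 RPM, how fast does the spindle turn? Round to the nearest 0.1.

Belt: ratio = 11/9 = 1.2222, so shaft II turns at 2193 / 1.2222 = 1794.3 RPM.
Gear mesh: ratio = 28/15 = 1.8667, so shaft III turns at 1794.3 / 1.8667 = 961.22 RPM.
Gear mesh: ratio = 38/19 = 2, so the spindle turns at 961.22 / 2 = 480.61 RPM.

480.6 RPM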